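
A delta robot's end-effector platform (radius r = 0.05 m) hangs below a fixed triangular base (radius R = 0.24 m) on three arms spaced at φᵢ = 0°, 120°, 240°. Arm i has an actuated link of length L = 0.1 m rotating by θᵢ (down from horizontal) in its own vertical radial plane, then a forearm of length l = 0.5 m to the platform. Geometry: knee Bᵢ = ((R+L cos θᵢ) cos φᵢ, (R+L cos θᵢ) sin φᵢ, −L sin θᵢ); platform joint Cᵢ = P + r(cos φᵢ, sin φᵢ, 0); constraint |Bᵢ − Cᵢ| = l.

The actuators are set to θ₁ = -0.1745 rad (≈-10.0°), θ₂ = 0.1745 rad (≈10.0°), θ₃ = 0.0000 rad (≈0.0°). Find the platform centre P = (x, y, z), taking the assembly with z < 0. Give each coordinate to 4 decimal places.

(0.0242, -0.0147, -0.4068)

φ1=0.0°: virtual centre (0.2885, 0.0000, 0.0174), radius l
O2 = (0.2885·cos120.0°, 0.2885·sin120.0°, -0.0174) = (-0.1442, 0.2498, -0.0174)
arm 3 at φ=240.0°: ρ3 = 0.2900;  O3 = (-0.1450, -0.2511, 0.0000)
|O₂|²−|O₁|² = 0.0000;  |O₃|²−|O₁|² = 0.0006
plane₁₂: -0.8654x+0.4997y+-0.0694z = 0.0000
Cramer: x(z) = -0.0003-0.0602z;  y(z) = -0.0006+0.0347z
sphere 1 gives Az²+Bz+C=0 with A=1.0048, B=0.0000, C=-0.1663;  B²−4AC=0.6684;  roots -0.4068, 0.4068;  negative root z = -0.4068
x = 0.0242, y = -0.0147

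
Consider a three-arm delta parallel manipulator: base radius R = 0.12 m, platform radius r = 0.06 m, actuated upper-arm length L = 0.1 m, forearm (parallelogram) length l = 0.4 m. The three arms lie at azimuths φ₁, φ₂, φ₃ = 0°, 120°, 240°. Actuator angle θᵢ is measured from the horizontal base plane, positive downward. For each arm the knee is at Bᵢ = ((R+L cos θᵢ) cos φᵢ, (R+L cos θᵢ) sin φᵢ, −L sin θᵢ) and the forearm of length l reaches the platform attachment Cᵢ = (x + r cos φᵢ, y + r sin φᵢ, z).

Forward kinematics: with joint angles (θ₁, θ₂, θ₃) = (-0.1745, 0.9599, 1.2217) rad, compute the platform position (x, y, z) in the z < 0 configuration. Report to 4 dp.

arm 1 at φ=0.0°: ρ1 = 0.1585;  centre 1 = (0.1585, 0.0000, 0.0174)
centre 2 = (0.1174·cos120.0°, 0.1174·sin120.0°, -0.0819) = (-0.0587, 0.1016, -0.0819)
centre 3 = (0.0942·cos240.0°, 0.0942·sin240.0°, -0.0940) = (-0.0471, -0.0816, -0.0940)
subtract pairs → two planes through P
linear system: -0.4343x+0.2033y = -0.0049−-0.1985z; -0.4112x+-0.1632y = -0.0077−-0.2227z
Cramer: x(z) = 0.0154-0.5028z;  y(z) = 0.0086-0.0976z
into |P−centre ₁|² = l²: 1.2623z² + 0.1075z + -0.1391 = 0;  Δ = 0.7141;  z = -0.3773 or 0.2921 → z<0 root = -0.3773
x = 0.2051, y = 0.0454

(0.2051, 0.0454, -0.3773)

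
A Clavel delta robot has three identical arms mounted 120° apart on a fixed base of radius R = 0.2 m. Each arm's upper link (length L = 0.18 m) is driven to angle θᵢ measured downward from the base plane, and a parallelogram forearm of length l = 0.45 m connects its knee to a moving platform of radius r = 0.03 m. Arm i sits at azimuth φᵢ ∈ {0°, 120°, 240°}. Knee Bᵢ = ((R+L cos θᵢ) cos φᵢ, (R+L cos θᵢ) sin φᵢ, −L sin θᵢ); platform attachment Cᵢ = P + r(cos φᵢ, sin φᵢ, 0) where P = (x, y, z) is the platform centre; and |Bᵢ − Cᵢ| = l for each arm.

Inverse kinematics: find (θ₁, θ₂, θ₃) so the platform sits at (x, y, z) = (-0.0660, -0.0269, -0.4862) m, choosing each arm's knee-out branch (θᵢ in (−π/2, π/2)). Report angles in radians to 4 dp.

arm 1 (φ=0.0°): x'=-0.0660, y'=-0.0269
  A cos θ + B sin θ = C:  0.2360·cos θ + -0.4862·sin θ = -0.3409
  γ=atan2(-0.4862,0.2360)=-1.1189;  ψ=arccos(-0.6307)=2.2532;  θ1=γ+ψ≈1.1344
arm 2 (φ=120.0°): x'=0.0097, y'=0.0706
  A cos θ + B sin θ = C:  0.1603·cos θ + -0.4862·sin θ = -0.2694
  γ=atan2(-0.4862,0.1603)=-1.2523;  ψ=arccos(-0.5262)=2.1249;  θ2=γ+ψ≈0.8725
rotate P by −φ3: (0.0563, -0.0437, -0.4862)
  A cos θ + B sin θ = C:  0.1137·cos θ + -0.4862·sin θ = -0.2254
  γ=atan2(-0.4862,0.1137)=-1.3411;  ψ=arccos(-0.4513)=2.0391;  θ3=γ+ψ≈0.6980

θ₁ = 1.1344, θ₂ = 0.8725, θ₃ = 0.6980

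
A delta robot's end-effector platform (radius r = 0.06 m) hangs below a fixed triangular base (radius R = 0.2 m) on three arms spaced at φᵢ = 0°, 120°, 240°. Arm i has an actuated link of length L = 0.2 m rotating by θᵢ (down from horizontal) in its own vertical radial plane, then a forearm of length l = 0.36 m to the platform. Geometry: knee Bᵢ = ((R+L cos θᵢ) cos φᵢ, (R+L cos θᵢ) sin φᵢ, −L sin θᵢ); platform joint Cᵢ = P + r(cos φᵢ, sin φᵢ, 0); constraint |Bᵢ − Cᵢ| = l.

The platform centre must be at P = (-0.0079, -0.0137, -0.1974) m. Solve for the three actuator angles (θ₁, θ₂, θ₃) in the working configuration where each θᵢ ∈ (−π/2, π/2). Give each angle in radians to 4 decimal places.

arm 1 (φ=0.0°): x'=-0.0079, y'=-0.0137
  A=0.1479, B=-0.1974, C=(l²−L²−A²−y'²−z²)/(2L)=0.0714
  θ1 = atan2(B,A) + arccos(C/0.2467) = 0.3492
φ2=120.0° → target in arm frame (-0.0079, 0.0137)
  A=0.1479, B=-0.1974, C=(l²−L²−A²−y'²−z²)/(2L)=0.0714
  √(A²+B²)=0.2467;  θ2 = -0.9277+1.2771 ≈ 0.3493
rotate P by −φ3: (0.0158, 0.0000, -0.1974)
  A=0.1242, B=-0.1974, C=(l²−L²−A²−y'²−z²)/(2L)=0.0880
  θ3 = atan2(B,A) + arccos(C/0.2332) = 0.1745

θ₁ = 0.3492, θ₂ = 0.3493, θ₃ = 0.1745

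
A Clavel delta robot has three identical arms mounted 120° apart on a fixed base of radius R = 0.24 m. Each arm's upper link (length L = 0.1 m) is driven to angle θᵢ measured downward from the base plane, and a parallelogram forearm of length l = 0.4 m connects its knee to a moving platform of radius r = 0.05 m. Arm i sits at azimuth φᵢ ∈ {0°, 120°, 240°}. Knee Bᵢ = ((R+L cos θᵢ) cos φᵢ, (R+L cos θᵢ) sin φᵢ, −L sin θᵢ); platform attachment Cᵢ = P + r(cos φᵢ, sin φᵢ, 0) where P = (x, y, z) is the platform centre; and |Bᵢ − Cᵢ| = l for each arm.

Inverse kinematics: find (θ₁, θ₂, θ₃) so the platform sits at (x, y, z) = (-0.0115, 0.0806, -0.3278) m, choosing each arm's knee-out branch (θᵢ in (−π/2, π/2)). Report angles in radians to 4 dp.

φ1=0.0° → target in arm frame (-0.0115, 0.0806)
  e−x'=0.2015;  (l²−L²−(e−x')²−y'²−z²)/2L = -0.0228
  γ=atan2(-0.3278,0.2015)=-1.0196;  ψ=arccos(-0.0591)=1.6300;  θ1=γ+ψ≈0.6103
rotate P by −φ2: (0.0756, -0.0303, -0.3278)
  e−x'=0.1144;  (l²−L²−(e−x')²−y'²−z²)/2L = 0.1426
  γ=atan2(-0.3278,0.1144)=-1.2349;  ψ=arccos(0.4108)=1.1474;  θ2=γ+ψ≈-0.0875
arm 3 (φ=240.0°): x'=-0.0641, y'=-0.0503
  A=0.2541, B=-0.3278, C=(l²−L²−A²−y'²−z²)/(2L)=-0.1226
  θ3 = atan2(B,A) + arccos(C/0.4147) = 0.9594

θ₁ = 0.6103, θ₂ = -0.0875, θ₃ = 0.9594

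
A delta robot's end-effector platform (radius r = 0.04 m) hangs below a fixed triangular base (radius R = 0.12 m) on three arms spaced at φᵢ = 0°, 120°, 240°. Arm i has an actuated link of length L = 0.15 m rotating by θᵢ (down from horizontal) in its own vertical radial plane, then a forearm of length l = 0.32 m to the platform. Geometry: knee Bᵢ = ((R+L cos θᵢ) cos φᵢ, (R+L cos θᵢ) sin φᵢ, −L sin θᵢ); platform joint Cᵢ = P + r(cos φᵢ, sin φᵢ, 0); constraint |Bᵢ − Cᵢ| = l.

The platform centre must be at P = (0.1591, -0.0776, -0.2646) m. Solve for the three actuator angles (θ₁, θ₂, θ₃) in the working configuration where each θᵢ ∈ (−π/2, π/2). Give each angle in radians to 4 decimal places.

θ₁ = -0.2616, θ₂ = 1.2218, θ₃ = 0.6984

rotate P by −φ1: (0.1591, -0.0776, -0.2646)
  A=-0.0791, B=-0.2646, C=(l²−L²−A²−y'²−z²)/(2L)=-0.0080
  γ=atan2(-0.2646,-0.0791)=-1.8613;  ψ=arccos(-0.0289)=1.5997;  θ1=γ+ψ≈-0.2616
arm 2 (φ=120.0°): x'=-0.1468, y'=-0.0990
  e−x'=0.2268;  (l²−L²−(e−x')²−y'²−z²)/2L = -0.1711
  √(A²+B²)=0.3485;  θ2 = -0.8623+2.0840 ≈ 1.2218
arm 3 (φ=240.0°): x'=-0.0123, y'=0.1766
  A=0.0923, B=-0.2646, C=(l²−L²−A²−y'²−z²)/(2L)=-0.0994
  γ=atan2(-0.2646,0.0923)=-1.2350;  ψ=arccos(-0.3547)=1.9334;  θ3=γ+ψ≈0.6984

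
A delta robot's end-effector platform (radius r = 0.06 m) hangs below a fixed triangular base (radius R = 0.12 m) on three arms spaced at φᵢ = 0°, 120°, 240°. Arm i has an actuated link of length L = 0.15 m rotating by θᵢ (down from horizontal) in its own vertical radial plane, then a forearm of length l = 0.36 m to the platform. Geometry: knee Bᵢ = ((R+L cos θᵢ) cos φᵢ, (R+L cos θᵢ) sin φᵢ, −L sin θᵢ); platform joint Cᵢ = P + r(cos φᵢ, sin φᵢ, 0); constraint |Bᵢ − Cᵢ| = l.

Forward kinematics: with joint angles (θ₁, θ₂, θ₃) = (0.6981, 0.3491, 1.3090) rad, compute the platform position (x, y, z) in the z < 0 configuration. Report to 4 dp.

(0.0386, 0.1694, -0.3833)

φ1=0.0°: virtual centre (0.1749, 0.0000, -0.0964), radius l
φ2=120.0°: virtual centre (-0.1005, 0.1740, -0.0513), radius l
arm 3 at φ=240.0°: e+L cos θ3 = 0.0988;  O3 = (-0.0494, -0.0856, -0.1449)
eliminate P² terms by subtracting sphere 1 from 2 and 3
linear system: -0.5508x+0.3481y = 0.0031−0.0902z; -0.4486x+-0.1712y = -0.0091−-0.0969z
det = 0.2504;  x = 0.0106+-0.0731z,  y = 0.0257+-0.3748z
into |P−O₁|² = l²: 1.1458z² + 0.1976z + -0.0926 = 0;  Δ = 0.4636;  z = -0.3833 or 0.2109 → z<0 root = -0.3833
x = 0.0386, y = 0.1694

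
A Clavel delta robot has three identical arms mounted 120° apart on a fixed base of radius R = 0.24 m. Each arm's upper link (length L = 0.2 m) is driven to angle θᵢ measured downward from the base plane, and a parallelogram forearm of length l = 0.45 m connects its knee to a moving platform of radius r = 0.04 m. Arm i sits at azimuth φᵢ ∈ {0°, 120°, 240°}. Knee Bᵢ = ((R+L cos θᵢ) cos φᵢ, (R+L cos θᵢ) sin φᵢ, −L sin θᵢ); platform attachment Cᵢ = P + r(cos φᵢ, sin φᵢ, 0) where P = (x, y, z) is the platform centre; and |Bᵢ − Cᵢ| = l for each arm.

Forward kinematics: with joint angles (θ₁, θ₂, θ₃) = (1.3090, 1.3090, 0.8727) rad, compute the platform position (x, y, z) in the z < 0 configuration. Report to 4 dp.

S1 = (0.2518·cos0.0°, 0.2518·sin0.0°, -0.1932) = (0.2518, 0.0000, -0.1932)
φ2=120.0°: virtual centre (-0.1259, 0.2180, -0.1932), radius l
S3 = (0.3286·cos240.0°, 0.3286·sin240.0°, -0.1532) = (-0.1643, -0.2845, -0.1532)
|S₂|²−|S₁|² = 0.0000;  |S₃|²−|S₁|² = 0.0307
linear system: -0.7553x+0.4361y = 0.0000−0.0000z; -0.8321x+-0.5691y = 0.0307−0.0799z
det = 0.7927;  x = -0.0169+0.0440z,  y = -0.0293+0.0762z
into |P−S₁|² = l²: 1.0077z² + 0.3583z + -0.0921 = 0;  Δ = 0.4998;  z = -0.5285 or 0.1730 → z<0 root = -0.5285
x = -0.0401, y = -0.0695

(-0.0401, -0.0695, -0.5285)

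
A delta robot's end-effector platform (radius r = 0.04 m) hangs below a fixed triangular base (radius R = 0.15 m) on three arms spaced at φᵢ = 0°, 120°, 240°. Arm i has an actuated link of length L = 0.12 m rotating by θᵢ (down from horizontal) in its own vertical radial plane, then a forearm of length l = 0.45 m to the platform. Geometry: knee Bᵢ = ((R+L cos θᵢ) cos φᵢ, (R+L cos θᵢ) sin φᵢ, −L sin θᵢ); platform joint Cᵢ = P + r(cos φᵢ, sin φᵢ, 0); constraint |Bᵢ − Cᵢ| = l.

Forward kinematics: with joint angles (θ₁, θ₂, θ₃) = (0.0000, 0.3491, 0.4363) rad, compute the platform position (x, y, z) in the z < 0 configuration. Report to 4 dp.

φ1=0.0°: virtual centre (0.2300, 0.0000, 0.0000), radius l
arm 2 at φ=120.0°: ρ2 = 0.2228;  centre 2 = (-0.1114, 0.1929, -0.0410)
arm 3 at φ=240.0°: ρ3 = 0.2188;  centre 3 = (-0.1094, -0.1895, -0.0507)
subtract pairs → two planes through P
linear system: -0.6828x+0.3858y = -0.0016−-0.0821z; -0.6788x+-0.3789y = -0.0025−-0.1014z
det = 0.5206;  x = 0.0030+-0.1349z,  y = 0.0012+-0.0260z
into |P−centre ₁|² = l²: 1.0189z² + 0.0612z + -0.1510 = 0;  Δ = 0.6190;  z = -0.4161 or 0.3561 → z<0 root = -0.4161
x = 0.0591, y = 0.0120

(0.0591, 0.0120, -0.4161)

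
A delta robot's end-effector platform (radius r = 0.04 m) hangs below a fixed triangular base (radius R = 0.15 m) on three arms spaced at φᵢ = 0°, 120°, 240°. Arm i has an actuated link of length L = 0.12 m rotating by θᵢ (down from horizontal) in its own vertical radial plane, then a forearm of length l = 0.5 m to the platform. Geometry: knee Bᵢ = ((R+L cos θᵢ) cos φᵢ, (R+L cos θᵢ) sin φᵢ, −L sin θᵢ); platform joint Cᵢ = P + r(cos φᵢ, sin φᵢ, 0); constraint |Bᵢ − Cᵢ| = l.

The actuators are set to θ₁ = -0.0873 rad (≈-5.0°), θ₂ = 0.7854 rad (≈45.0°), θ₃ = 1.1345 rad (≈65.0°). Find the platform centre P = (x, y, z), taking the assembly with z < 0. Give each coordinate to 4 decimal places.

centre 1 = (0.2295·cos0.0°, 0.2295·sin0.0°, 0.0105) = (0.2295, 0.0000, 0.0105)
φ2=120.0°: virtual centre (-0.0974, 0.1687, -0.0849), radius l
arm 3 at φ=240.0°: (R−r)+L cos θ3 = 0.1607;  centre 3 = (-0.0804, -0.1392, -0.1088)
subtract pairs → two planes through P
linear system: -0.6539x+0.3375y = -0.0076−-0.1906z; -0.6198x+-0.2784y = -0.0151−-0.2384z
det = 0.3912;  x = 0.0185+-0.3413z,  y = 0.0132+-0.0966z
into |P−centre ₁|² = l²: 1.1258z² + 0.1206z + -0.2052 = 0;  Δ = 0.9385;  z = -0.4838 or 0.3767 → z<0 root = -0.4838
x = 0.1836, y = 0.0599

(0.1836, 0.0599, -0.4838)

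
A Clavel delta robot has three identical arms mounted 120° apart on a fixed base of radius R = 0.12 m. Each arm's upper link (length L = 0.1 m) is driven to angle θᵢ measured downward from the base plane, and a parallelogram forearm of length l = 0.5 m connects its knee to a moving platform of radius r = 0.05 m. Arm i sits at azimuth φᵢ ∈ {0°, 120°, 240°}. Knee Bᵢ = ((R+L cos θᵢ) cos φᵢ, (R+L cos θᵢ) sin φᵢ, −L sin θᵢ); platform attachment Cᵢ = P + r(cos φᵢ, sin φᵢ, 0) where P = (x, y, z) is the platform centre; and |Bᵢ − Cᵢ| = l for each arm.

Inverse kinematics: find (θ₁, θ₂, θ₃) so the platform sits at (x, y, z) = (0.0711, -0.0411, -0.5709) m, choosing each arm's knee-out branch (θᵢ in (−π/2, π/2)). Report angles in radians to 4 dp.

θ₁ = 0.8728, θ₂ = 1.3960, θ₃ = 1.1344

φ1=0.0° → target in arm frame (0.0711, -0.0411)
  A=-0.0011, B=-0.5709, C=(l²−L²−A²−y'²−z²)/(2L)=-0.4381
  √(A²+B²)=0.5709;  θ1 = -1.5727+2.4455 ≈ 0.8728
φ2=120.0° → target in arm frame (-0.0711, -0.0410)
  e−x'=0.1411;  (l²−L²−(e−x')²−y'²−z²)/2L = -0.5377
  √(A²+B²)=0.5881;  θ2 = -1.3284+2.7244 ≈ 1.3960
φ3=240.0° → target in arm frame (0.0000, 0.0821)
  A=0.0700, B=-0.5709, C=(l²−L²−A²−y'²−z²)/(2L)=-0.4878
  θ3 = atan2(B,A) + arccos(C/0.5752) = 1.1344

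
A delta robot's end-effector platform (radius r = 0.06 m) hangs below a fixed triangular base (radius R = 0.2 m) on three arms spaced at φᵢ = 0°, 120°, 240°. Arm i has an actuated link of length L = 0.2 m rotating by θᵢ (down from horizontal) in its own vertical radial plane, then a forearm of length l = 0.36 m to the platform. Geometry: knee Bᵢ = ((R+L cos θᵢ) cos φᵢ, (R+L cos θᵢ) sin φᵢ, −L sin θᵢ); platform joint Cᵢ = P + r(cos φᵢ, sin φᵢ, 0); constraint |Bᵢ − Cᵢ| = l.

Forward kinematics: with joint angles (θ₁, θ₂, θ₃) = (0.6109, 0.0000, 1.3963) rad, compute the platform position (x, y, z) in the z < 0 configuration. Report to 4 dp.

φ1=0.0°: virtual centre (0.3038, 0.0000, -0.1147), radius l
φ2=120.0°: virtual centre (-0.1700, 0.2944, 0.0000), radius l
arm 3 at φ=240.0°: e+L cos θ3 = 0.1747;  S3 = (-0.0874, -0.1513, -0.1970)
subtract pairs → two planes through P
[-0.9477 0.5889 0.2294]·P = 0.0101;  [-0.7824 -0.3026 -0.1645]·P = -0.0361
det = 0.7475;  x = 0.0244+-0.0367z,  y = 0.0564+-0.4487z
sphere 1 gives Az²+Bz+C=0 with A=1.2026, B=0.1993, C=-0.0352;  B²−4AC=0.2089;  roots -0.2729, 0.1071;  negative root z = -0.2729
x = 0.0344, y = 0.1789

(0.0344, 0.1789, -0.2729)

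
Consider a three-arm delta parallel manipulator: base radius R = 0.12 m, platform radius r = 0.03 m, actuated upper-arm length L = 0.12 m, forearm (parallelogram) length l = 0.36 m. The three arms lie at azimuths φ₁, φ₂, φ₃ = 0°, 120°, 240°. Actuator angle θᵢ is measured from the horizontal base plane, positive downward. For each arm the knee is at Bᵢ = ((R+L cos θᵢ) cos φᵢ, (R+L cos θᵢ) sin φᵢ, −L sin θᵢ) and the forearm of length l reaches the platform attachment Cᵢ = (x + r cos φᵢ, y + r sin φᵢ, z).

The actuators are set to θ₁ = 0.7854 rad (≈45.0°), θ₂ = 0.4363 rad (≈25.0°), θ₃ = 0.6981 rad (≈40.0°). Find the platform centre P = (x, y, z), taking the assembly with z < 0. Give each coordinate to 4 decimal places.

S1 = (0.1749·cos0.0°, 0.1749·sin0.0°, -0.0849) = (0.1749, 0.0000, -0.0849)
S2 = (0.1988·cos120.0°, 0.1988·sin120.0°, -0.0507) = (-0.0994, 0.1721, -0.0507)
φ3=240.0°: virtual centre (-0.0910, -0.1576, -0.0771), radius l
subtract pairs → two planes through P
linear system: -0.5485x+0.3443y = 0.0043−0.0683z; -0.5316x+-0.3151y = 0.0013−0.0154z
det = 0.3558;  x = -0.0050+0.0754z,  y = 0.0045+-0.0782z
quadratic in z: (1.0118)z²+(0.1419)z+(-0.0900)=0, √Δ=0.6200 → z ∈ {-0.3765, 0.2363}; z = -0.3765 (taking z<0)
x = -0.0334, y = 0.0339

(-0.0334, 0.0339, -0.3765)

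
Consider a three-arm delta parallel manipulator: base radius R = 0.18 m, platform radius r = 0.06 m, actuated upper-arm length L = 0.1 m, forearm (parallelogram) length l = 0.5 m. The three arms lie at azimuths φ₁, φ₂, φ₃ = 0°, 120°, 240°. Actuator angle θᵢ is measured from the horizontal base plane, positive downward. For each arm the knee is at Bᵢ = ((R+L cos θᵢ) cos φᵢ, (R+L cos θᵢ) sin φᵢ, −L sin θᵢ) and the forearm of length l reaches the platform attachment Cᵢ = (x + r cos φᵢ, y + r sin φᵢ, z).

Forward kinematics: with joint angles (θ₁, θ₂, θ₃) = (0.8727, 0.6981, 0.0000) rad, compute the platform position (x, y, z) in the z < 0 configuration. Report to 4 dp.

O1 = (0.1843·cos0.0°, 0.1843·sin0.0°, -0.0766) = (0.1843, 0.0000, -0.0766)
arm 2 at φ=120.0°: (R−r)+L cos θ2 = 0.1966;  O2 = (-0.0983, 0.1703, -0.0643)
arm 3 at φ=240.0°: (R−r)+L cos θ3 = 0.2200;  O3 = (-0.1100, -0.1905, 0.0000)
subtract pairs → two planes through P
linear system: -0.5652x+0.3405y = 0.0030−0.0247z; -0.5886x+-0.3811y = 0.0086−0.1532z
det = 0.4158;  x = -0.0097+0.1481z,  y = -0.0075+0.1734z
sphere 1 gives Az²+Bz+C=0 with A=1.0520, B=0.0932, C=-0.2064;  B²−4AC=0.8773;  roots -0.4895, 0.4009;  negative root z = -0.4895
x = -0.0822, y = -0.0923

(-0.0822, -0.0923, -0.4895)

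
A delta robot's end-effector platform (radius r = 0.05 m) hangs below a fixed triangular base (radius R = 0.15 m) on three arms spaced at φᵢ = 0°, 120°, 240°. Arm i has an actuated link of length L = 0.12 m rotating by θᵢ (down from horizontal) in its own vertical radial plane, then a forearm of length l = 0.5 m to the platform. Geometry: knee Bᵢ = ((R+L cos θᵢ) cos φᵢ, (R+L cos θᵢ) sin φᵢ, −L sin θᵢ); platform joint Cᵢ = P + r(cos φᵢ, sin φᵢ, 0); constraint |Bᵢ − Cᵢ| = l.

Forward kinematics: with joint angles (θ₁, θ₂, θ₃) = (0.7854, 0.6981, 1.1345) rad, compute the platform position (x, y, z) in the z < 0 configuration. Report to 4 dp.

centre 1 = (0.1849·cos0.0°, 0.1849·sin0.0°, -0.0849) = (0.1849, 0.0000, -0.0849)
arm 2 at φ=120.0°: (R−r)+L cos θ2 = 0.1919;  centre 2 = (-0.0960, 0.1662, -0.0771)
arm 3 at φ=240.0°: (R−r)+L cos θ3 = 0.1507;  centre 3 = (-0.0754, -0.1305, -0.1088)
subtract pairs → two planes through P
[-0.5616 0.3324 0.0154]·P = 0.0014;  [-0.5204 -0.2610 -0.0478]·P = -0.0068
Cramer: x(z) = 0.0059-0.0371z;  y(z) = 0.0143-0.1092z
sphere 1 gives Az²+Bz+C=0 with A=1.0133, B=0.1799, C=-0.2106;  B²−4AC=0.8859;  roots -0.5532, 0.3757;  negative root z = -0.5532
x = 0.0265, y = 0.0747

(0.0265, 0.0747, -0.5532)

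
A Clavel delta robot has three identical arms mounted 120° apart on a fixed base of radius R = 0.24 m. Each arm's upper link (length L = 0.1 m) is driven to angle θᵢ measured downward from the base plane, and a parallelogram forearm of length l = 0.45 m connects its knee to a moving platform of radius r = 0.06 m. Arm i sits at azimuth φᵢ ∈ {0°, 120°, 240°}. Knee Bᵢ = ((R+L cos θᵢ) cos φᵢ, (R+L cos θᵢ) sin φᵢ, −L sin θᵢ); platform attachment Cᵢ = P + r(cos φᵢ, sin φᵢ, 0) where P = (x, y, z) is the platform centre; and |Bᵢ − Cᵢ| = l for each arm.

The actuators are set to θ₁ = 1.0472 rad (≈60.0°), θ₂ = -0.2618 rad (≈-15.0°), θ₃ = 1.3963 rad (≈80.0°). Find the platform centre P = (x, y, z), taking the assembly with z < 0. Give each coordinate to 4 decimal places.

arm 1 at φ=0.0°: (R−r)+L cos θ1 = 0.2300;  centre 1 = (0.2300, 0.0000, -0.0866)
centre 2 = (0.2766·cos120.0°, 0.2766·sin120.0°, 0.0259) = (-0.1383, 0.2395, 0.0259)
φ3=240.0°: virtual centre (-0.0987, -0.1709, -0.0985), radius l
eliminate P² terms by subtracting sphere 1 from 2 and 3
plane₁₂: -0.7366x+0.4791y+0.2250z = 0.0168
det = 0.5667;  x = -0.0002+0.1156z,  y = 0.0347+-0.2918z
sphere 1 gives Az²+Bz+C=0 with A=1.0985, B=0.0997, C=-0.1408;  B²−4AC=0.6287;  roots -0.4063, 0.3155;  negative root z = -0.4063
x = -0.0472, y = 0.1533

(-0.0472, 0.1533, -0.4063)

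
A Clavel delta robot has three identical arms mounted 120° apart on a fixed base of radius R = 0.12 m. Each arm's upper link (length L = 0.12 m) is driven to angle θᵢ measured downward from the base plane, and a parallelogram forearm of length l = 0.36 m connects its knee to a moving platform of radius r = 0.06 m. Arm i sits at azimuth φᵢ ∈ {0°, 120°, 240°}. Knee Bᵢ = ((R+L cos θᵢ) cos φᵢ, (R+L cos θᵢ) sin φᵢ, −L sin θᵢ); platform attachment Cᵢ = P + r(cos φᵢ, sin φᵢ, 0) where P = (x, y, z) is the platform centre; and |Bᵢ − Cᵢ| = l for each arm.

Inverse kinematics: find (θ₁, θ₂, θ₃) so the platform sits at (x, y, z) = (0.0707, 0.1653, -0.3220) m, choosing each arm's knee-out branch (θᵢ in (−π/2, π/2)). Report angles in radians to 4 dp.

θ₁ = 0.1742, θ₂ = 0.0000, θ₃ = 1.1342

rotate P by −φ1: (0.0707, 0.1653, -0.3220)
  A=-0.0107, B=-0.3220, C=(l²−L²−A²−y'²−z²)/(2L)=-0.0663
  γ=atan2(-0.3220,-0.0107)=-1.6040;  ψ=arccos(-0.2059)=1.7782;  θ1=γ+ψ≈0.1742
arm 2 (φ=120.0°): x'=0.1078, y'=-0.1439
  e−x'=-0.0478;  (l²−L²−(e−x')²−y'²−z²)/2L = -0.0478
  θ2 = atan2(B,A) + arccos(C/0.3255) = 0.0000
φ3=240.0° → target in arm frame (-0.1785, -0.0214)
  A cos θ + B sin θ = C:  0.2385·cos θ + -0.3220·sin θ = -0.1909
  γ=atan2(-0.3220,0.2385)=-0.9333;  ψ=arccos(-0.4765)=2.0675;  θ3=γ+ψ≈1.1342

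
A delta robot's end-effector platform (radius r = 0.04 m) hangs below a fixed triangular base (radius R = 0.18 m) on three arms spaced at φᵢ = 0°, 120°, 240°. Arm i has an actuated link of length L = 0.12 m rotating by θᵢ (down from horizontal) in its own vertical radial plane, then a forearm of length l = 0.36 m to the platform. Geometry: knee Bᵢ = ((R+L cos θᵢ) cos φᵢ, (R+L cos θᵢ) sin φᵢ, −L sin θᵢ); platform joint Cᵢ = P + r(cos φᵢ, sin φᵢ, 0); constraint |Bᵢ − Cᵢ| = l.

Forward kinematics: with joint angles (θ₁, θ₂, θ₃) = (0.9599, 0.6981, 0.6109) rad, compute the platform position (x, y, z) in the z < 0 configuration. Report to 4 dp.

(-0.0391, -0.0092, -0.3592)

S1 = (0.2088·cos0.0°, 0.2088·sin0.0°, -0.0983) = (0.2088, 0.0000, -0.0983)
arm 2 at φ=120.0°: (R−r)+L cos θ2 = 0.2319;  S2 = (-0.1160, 0.2009, -0.0771)
φ3=240.0°: virtual centre (-0.1191, -0.2064, -0.0688), radius l
|S₂|²−|S₁|² = 0.0065;  |S₃|²−|S₁|² = 0.0082
linear system: -0.6496x+0.4017y = 0.0065−0.0423z; -0.6560x+-0.4127y = 0.0082−0.0589z
Cramer: x(z) = -0.0113+0.0774z;  y(z) = -0.0021+0.0198z
into |P−S₁|² = l²: 1.0064z² + 0.1624z + -0.0715 = 0;  Δ = 0.3142;  z = -0.3592 or 0.1978 → z<0 root = -0.3592
x = -0.0391, y = -0.0092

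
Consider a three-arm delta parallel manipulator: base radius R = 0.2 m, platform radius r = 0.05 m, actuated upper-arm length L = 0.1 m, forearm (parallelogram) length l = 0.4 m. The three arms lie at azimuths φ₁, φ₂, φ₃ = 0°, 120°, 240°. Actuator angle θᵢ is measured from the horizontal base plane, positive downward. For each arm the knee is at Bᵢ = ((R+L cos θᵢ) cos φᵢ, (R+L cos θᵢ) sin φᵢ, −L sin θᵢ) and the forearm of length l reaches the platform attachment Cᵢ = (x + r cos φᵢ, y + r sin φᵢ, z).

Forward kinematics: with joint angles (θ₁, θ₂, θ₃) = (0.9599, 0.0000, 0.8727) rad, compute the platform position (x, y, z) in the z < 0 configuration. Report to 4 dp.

O1 = (0.2074·cos0.0°, 0.2074·sin0.0°, -0.0819) = (0.2074, 0.0000, -0.0819)
arm 2 at φ=120.0°: ρ2 = 0.2500;  O2 = (-0.1250, 0.2165, 0.0000)
arm 3 at φ=240.0°: ρ3 = 0.2143;  O3 = (-0.1071, -0.1856, -0.0766)
subtract pairs → two planes through P
plane₁₂: -0.6647x+0.4330y+0.1638z = 0.0128
det = 0.5191;  x = -0.0109+0.1260z,  y = 0.0128+-0.1849z
sphere 1 gives Az²+Bz+C=0 with A=1.0501, B=0.1041, C=-0.1055;  B²−4AC=0.4540;  roots -0.3704, 0.2713;  negative root z = -0.3704
x = -0.0575, y = 0.0813

(-0.0575, 0.0813, -0.3704)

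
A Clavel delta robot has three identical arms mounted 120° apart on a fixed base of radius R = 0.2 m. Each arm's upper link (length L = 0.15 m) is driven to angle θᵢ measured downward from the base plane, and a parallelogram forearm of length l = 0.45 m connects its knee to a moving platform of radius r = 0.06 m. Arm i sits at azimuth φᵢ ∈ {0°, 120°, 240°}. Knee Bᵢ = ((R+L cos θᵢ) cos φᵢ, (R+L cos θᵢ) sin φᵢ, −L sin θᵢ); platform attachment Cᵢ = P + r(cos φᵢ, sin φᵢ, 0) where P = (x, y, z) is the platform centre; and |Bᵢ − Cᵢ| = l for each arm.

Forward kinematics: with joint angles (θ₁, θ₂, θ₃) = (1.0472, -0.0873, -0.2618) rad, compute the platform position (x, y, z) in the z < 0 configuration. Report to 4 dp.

arm 1 at φ=0.0°: ρ1 = 0.2150;  O1 = (0.2150, 0.0000, -0.1299)
arm 2 at φ=120.0°: ρ2 = 0.2894;  O2 = (-0.1447, 0.2507, 0.0131)
arm 3 at φ=240.0°: ρ3 = 0.2849;  O3 = (-0.1424, -0.2467, 0.0388)
|O₂|²−|O₁|² = 0.0208;  |O₃|²−|O₁|² = 0.0196
linear system: -0.7194x+0.5013y = 0.0208−0.2860z; -0.7149x+-0.4934y = 0.0196−0.3375z
Cramer: x(z) = -0.0282+0.4349z;  y(z) = 0.0011+0.0537z
into |P−O₁|² = l²: 1.1921z² + 0.0484z + -0.1265 = 0;  Δ = 0.6055;  z = -0.3467 or 0.3061 → z<0 root = -0.3467
x = -0.1790, y = -0.0175

(-0.1790, -0.0175, -0.3467)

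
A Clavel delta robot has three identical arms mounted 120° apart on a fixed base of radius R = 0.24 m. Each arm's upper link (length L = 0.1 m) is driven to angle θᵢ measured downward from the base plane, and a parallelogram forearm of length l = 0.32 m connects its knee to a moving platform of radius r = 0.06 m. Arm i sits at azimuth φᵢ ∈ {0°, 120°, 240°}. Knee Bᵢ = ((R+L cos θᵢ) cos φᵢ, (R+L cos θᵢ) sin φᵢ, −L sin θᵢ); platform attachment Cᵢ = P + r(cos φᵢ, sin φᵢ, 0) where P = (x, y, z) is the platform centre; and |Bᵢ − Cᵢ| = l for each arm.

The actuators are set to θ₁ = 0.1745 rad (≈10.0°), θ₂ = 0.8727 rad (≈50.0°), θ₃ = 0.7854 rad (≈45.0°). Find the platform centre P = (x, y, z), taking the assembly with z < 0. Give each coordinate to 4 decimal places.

arm 1 at φ=0.0°: ρ1 = 0.2785;  centre 1 = (0.2785, 0.0000, -0.0174)
arm 2 at φ=120.0°: ρ2 = 0.2443;  centre 2 = (-0.1221, 0.2115, -0.0766)
centre 3 = (0.2507·cos240.0°, 0.2507·sin240.0°, -0.0707) = (-0.1254, -0.2171, -0.0707)
|centre ₂|²−|centre ₁|² = -0.0123;  |centre ₃|²−|centre ₁|² = -0.0100
plane₁₂: -0.8012x+0.4231y+-0.1185z = -0.0123
det = 0.6897;  x = 0.0139+-0.1401z,  y = -0.0028+0.0148z
into |P−centre ₁|² = l²: 1.0198z² + 0.1088z + -0.0321 = 0;  Δ = 0.1427;  z = -0.2385 or 0.1319 → z<0 root = -0.2385
x = 0.0473, y = -0.0063

(0.0473, -0.0063, -0.2385)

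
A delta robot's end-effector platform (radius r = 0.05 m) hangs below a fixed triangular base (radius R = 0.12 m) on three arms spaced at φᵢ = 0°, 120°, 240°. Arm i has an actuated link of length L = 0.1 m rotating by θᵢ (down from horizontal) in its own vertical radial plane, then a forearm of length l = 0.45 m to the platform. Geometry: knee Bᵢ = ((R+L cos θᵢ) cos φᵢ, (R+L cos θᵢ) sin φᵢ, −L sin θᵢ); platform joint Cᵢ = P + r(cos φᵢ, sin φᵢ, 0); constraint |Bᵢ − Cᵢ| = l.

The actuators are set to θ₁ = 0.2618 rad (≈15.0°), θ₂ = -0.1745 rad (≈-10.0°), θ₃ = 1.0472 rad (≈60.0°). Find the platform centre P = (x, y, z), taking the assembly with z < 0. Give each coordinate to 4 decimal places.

(0.0383, 0.1894, -0.4134)

φ1=0.0°: virtual centre (0.1666, 0.0000, -0.0259), radius l
S2 = (0.1685·cos120.0°, 0.1685·sin120.0°, 0.0174) = (-0.0842, 0.1459, 0.0174)
S3 = (0.1200·cos240.0°, 0.1200·sin240.0°, -0.0866) = (-0.0600, -0.1039, -0.0866)
|S₂|²−|S₁|² = 0.0003;  |S₃|²−|S₁|² = -0.0065
linear system: -0.5017x+0.2918y = 0.0003−0.0865z; -0.4532x+-0.2078y = -0.0065−-0.1214z
Cramer: x(z) = 0.0078-0.0738z;  y(z) = 0.0143-0.4233z
sphere 1 gives Az²+Bz+C=0 with A=1.1846, B=0.0631, C=-0.1764;  B²−4AC=0.8399;  roots -0.4134, 0.3602;  negative root z = -0.4134
x = 0.0383, y = 0.1894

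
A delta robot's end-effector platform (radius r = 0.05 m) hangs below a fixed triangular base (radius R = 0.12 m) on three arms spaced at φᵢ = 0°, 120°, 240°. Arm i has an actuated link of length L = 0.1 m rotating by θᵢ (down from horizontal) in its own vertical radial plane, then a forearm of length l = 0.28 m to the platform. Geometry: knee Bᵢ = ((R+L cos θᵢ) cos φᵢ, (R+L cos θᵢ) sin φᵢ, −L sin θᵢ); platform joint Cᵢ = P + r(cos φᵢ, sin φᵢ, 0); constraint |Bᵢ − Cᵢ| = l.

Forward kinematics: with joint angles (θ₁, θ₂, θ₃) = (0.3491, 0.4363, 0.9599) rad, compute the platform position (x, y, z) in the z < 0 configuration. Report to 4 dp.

φ1=0.0°: virtual centre (0.1640, 0.0000, -0.0342), radius l
S2 = (0.1606·cos120.0°, 0.1606·sin120.0°, -0.0423) = (-0.0803, 0.1391, -0.0423)
arm 3 at φ=240.0°: (R−r)+L cos θ3 = 0.1274;  S3 = (-0.0637, -0.1103, -0.0819)
eliminate P² terms by subtracting sphere 1 from 2 and 3
[-0.4886 0.2782 -0.0161]·P = -0.0005;  [-0.4553 -0.2206 -0.0954]·P = -0.0051
Cramer: x(z) = 0.0065-0.1284z;  y(z) = 0.0098-0.1676z
sphere 1 gives Az²+Bz+C=0 with A=1.0446, B=0.1056, C=-0.0523;  B²−4AC=0.2299;  roots -0.2800, 0.1790;  negative root z = -0.2800
x = 0.0425, y = 0.0567

(0.0425, 0.0567, -0.2800)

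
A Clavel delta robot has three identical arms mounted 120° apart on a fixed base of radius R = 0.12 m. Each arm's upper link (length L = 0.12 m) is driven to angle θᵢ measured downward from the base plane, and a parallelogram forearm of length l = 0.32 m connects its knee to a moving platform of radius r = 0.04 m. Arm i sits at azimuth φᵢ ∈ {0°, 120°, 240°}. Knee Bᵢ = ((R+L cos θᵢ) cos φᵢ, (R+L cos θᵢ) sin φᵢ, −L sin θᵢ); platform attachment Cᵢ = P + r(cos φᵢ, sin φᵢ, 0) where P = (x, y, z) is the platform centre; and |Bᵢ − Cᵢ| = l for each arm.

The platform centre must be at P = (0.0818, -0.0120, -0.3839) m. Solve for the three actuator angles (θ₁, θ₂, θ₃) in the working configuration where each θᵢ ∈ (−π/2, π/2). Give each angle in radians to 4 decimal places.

θ₁ = 0.6977, θ₂ = 1.3086, θ₃ = 1.2215

φ1=0.0° → target in arm frame (0.0818, -0.0120)
  e−x'=-0.0018;  (l²−L²−(e−x')²−y'²−z²)/2L = -0.2480
  √(A²+B²)=0.3839;  θ1 = -1.5755+2.2732 ≈ 0.6977
φ2=120.0° → target in arm frame (-0.0513, -0.0648)
  A cos θ + B sin θ = C:  0.1313·cos θ + -0.3839·sin θ = -0.3368
  γ=atan2(-0.3839,0.1313)=-1.2413;  ψ=arccos(-0.8300)=2.5499;  θ2=γ+ψ≈1.3086
arm 3 (φ=240.0°): x'=-0.0305, y'=0.0768
  A=0.1105, B=-0.3839, C=(l²−L²−A²−y'²−z²)/(2L)=-0.3229
  √(A²+B²)=0.3995;  θ3 = -1.2905+2.5120 ≈ 1.2215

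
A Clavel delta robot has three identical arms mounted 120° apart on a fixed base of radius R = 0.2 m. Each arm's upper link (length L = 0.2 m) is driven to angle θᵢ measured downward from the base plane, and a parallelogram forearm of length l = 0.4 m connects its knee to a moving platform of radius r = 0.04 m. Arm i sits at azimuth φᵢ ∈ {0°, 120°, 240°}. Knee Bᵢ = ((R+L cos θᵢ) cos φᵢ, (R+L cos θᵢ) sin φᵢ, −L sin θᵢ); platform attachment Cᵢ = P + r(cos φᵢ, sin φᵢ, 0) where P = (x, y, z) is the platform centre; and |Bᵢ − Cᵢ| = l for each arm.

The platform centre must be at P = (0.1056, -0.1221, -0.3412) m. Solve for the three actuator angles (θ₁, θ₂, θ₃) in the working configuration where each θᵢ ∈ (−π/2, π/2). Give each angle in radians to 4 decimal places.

φ1=0.0° → target in arm frame (0.1056, -0.1221)
  A cos θ + B sin θ = C:  0.0544·cos θ + -0.3412·sin θ = -0.0357
  γ=atan2(-0.3412,0.0544)=-1.4127;  ψ=arccos(-0.1034)=1.6743;  θ1=γ+ψ≈0.2617
rotate P by −φ2: (-0.1585, -0.0304, -0.3412)
  e−x'=0.3185;  (l²−L²−(e−x')²−y'²−z²)/2L = -0.2470
  θ2 = atan2(B,A) + arccos(C/0.4668) = 1.3087
φ3=240.0° → target in arm frame (0.0529, 0.1525)
  A cos θ + B sin θ = C:  0.1071·cos θ + -0.3412·sin θ = -0.0778
  √(A²+B²)=0.3576;  θ3 = -1.2668+1.7902 ≈ 0.5235

θ₁ = 0.2617, θ₂ = 1.3087, θ₃ = 0.5235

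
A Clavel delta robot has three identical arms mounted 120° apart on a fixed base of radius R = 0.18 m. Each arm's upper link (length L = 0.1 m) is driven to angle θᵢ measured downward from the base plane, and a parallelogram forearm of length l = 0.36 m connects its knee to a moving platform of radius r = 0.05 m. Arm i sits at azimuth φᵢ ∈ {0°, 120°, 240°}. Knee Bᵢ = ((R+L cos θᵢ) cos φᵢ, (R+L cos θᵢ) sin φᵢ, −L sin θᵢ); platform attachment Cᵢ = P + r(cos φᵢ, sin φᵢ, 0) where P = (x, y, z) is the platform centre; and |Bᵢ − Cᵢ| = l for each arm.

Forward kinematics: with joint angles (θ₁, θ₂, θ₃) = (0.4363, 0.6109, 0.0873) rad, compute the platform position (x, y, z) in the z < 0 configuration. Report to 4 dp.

arm 1 at φ=0.0°: ρ1 = 0.2206;  S1 = (0.2206, 0.0000, -0.0423)
S2 = (0.2119·cos120.0°, 0.2119·sin120.0°, -0.0574) = (-0.1060, 0.1835, -0.0574)
arm 3 at φ=240.0°: ρ3 = 0.2296;  S3 = (-0.1148, -0.1989, -0.0087)
subtract pairs → two planes through P
[-0.6532 0.3670 -0.0302]·P = -0.0023;  [-0.6709 -0.3977 0.0671]·P = 0.0023
Cramer: x(z) = 0.0001+0.0249z;  y(z) = -0.0060+0.1266z
into |P−S₁|² = l²: 1.0167z² + 0.0720z + -0.0791 = 0;  Δ = 0.3270;  z = -0.3166 or 0.2458 → z<0 root = -0.3166
x = -0.0078, y = -0.0461

(-0.0078, -0.0461, -0.3166)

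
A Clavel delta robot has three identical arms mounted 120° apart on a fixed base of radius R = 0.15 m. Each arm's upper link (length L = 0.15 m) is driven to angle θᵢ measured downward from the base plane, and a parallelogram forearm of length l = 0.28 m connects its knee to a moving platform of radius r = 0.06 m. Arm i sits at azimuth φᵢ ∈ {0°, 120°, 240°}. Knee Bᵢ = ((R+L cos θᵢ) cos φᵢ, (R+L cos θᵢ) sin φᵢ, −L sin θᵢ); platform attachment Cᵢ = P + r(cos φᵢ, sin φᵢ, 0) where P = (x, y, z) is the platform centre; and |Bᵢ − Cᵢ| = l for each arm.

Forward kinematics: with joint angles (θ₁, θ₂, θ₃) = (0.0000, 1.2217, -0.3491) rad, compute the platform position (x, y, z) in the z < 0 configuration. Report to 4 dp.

(0.0514, -0.1288, -0.1620)

φ1=0.0°: virtual centre (0.2400, 0.0000, 0.0000), radius l
centre 2 = (0.1413·cos120.0°, 0.1413·sin120.0°, -0.1410) = (-0.0707, 0.1224, -0.1410)
centre 3 = (0.2310·cos240.0°, 0.2310·sin240.0°, 0.0513) = (-0.1155, -0.2000, 0.0513)
eliminate P² terms by subtracting sphere 1 from 2 and 3
plane₁₂: -0.6213x+0.2448y+-0.2819z = -0.0178
Cramer: x(z) = 0.0178-0.2074z;  y(z) = -0.0275+0.6252z
into |P−centre ₁|² = l²: 1.4339z² + 0.0578z + -0.0283 = 0;  Δ = 0.1654;  z = -0.1620 or 0.1216 → z<0 root = -0.1620
x = 0.0514, y = -0.1288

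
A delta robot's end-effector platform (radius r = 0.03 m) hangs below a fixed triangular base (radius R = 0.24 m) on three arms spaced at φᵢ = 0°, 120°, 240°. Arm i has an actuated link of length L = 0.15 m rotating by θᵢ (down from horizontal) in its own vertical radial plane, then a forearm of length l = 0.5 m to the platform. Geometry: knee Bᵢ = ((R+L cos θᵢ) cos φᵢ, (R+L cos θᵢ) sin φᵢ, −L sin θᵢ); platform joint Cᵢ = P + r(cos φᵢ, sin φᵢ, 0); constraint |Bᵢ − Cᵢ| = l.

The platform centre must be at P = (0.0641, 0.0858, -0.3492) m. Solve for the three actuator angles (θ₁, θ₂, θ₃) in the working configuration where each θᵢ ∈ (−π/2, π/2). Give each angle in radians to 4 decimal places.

rotate P by −φ1: (0.0641, 0.0858, -0.3492)
  e−x'=0.1459;  (l²−L²−(e−x')²−y'²−z²)/2L = 0.2564
  θ1 = atan2(B,A) + arccos(C/0.3785) = -0.3485
rotate P by −φ2: (0.0423, -0.0984, -0.3492)
  e−x'=0.1677;  (l²−L²−(e−x')²−y'²−z²)/2L = 0.2258
  θ2 = atan2(B,A) + arccos(C/0.3874) = -0.1744
rotate P by −φ3: (-0.1064, 0.0126, -0.3492)
  A cos θ + B sin θ = C:  0.3164·cos θ + -0.3492·sin θ = 0.0177
  γ=atan2(-0.3492,0.3164)=-0.8347;  ψ=arccos(0.0376)=1.5332;  θ3=γ+ψ≈0.6984

θ₁ = -0.3485, θ₂ = -0.1744, θ₃ = 0.6984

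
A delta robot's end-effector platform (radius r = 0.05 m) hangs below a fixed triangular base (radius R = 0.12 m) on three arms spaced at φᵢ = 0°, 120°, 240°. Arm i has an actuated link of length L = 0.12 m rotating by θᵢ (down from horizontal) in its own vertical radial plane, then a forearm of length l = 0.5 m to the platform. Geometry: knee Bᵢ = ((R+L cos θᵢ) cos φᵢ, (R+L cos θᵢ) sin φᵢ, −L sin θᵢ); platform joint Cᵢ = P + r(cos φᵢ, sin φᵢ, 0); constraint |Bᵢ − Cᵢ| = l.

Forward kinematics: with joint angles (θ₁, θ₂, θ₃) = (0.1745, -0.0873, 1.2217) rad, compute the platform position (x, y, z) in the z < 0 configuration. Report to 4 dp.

arm 1 at φ=0.0°: (R−r)+L cos θ1 = 0.1882;  O1 = (0.1882, 0.0000, -0.0208)
arm 2 at φ=120.0°: (R−r)+L cos θ2 = 0.1895;  O2 = (-0.0948, 0.1641, 0.0105)
arm 3 at φ=240.0°: (R−r)+L cos θ3 = 0.1110;  O3 = (-0.0555, -0.0962, -0.1128)
eliminate P² terms by subtracting sphere 1 from 2 and 3
linear system: -0.5659x+0.3283y = 0.0002−0.0626z; -0.4874x+-0.1923y = -0.0108−-0.1839z
Cramer: x(z) = 0.0130-0.1797z;  y(z) = 0.0231-0.5005z
into |P−O₁|² = l²: 1.2828z² + 0.0815z + -0.2184 = 0;  Δ = 1.1271;  z = -0.4456 or 0.3820 → z<0 root = -0.4456
x = 0.0931, y = 0.2461

(0.0931, 0.2461, -0.4456)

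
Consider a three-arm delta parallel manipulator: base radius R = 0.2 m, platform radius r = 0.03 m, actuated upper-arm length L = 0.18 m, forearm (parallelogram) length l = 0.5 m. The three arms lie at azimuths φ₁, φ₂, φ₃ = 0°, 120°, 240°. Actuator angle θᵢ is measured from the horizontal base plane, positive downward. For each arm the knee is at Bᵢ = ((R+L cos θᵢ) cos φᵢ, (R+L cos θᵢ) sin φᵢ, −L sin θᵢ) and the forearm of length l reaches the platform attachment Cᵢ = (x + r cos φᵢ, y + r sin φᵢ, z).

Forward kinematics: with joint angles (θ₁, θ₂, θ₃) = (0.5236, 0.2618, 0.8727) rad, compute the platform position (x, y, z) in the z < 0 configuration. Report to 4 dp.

φ1=0.0°: virtual centre (0.3259, 0.0000, -0.0900), radius l
arm 2 at φ=120.0°: (R−r)+L cos θ2 = 0.3439;  centre 2 = (-0.1719, 0.2978, -0.0466)
arm 3 at φ=240.0°: (R−r)+L cos θ3 = 0.2857;  centre 3 = (-0.1428, -0.2474, -0.1379)
|centre ₂|²−|centre ₁|² = 0.0061;  |centre ₃|²−|centre ₁|² = -0.0137
[-0.9956 0.5956 0.0868]·P = 0.0061;  [-0.9375 -0.4948 -0.0958]·P = -0.0137
Cramer: x(z) = 0.0049-0.0134z;  y(z) = 0.0184-0.1682z
quadratic in z: (1.0285)z²+(0.1824)z+(-0.1385)=0, √Δ=0.7766 → z ∈ {-0.4662, 0.2889}; z = -0.4662 (taking z<0)
x = 0.0111, y = 0.0968

(0.0111, 0.0968, -0.4662)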